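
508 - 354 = 154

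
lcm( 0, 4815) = 0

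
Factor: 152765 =5^1 * 30553^1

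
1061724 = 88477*12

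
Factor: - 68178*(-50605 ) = 3450147690=2^1*3^1*5^1*11^1*29^1 *349^1*1033^1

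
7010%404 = 142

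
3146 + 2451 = 5597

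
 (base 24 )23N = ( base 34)12N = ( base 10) 1247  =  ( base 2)10011011111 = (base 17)456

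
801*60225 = 48240225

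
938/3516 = 469/1758= 0.27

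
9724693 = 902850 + 8821843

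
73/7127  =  73/7127 = 0.01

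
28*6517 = 182476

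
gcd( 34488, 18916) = 4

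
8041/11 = 731 = 731.00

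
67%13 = 2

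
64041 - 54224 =9817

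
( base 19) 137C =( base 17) 1agc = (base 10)8087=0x1f97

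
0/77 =0 = 0.00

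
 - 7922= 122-8044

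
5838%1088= 398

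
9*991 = 8919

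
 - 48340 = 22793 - 71133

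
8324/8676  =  2081/2169  =  0.96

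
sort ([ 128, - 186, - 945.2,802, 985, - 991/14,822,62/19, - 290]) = [  -  945.2, - 290, - 186, - 991/14,62/19,128 , 802,822,985] 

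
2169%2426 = 2169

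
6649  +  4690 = 11339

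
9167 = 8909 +258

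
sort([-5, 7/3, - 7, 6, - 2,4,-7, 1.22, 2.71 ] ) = [ - 7,-7,-5,- 2 , 1.22,7/3, 2.71,4, 6]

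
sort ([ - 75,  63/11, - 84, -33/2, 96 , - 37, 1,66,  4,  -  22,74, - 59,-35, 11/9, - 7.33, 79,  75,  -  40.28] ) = [ - 84, - 75,  -  59,  -  40.28, -37,  -  35, - 22,  -  33/2, - 7.33,1,11/9,  4, 63/11,66 , 74, 75,  79, 96] 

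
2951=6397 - 3446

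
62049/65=4773/5= 954.60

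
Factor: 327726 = 2^1*3^4* 7^1*17^2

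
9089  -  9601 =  - 512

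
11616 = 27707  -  16091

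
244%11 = 2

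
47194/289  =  47194/289 = 163.30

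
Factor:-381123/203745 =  - 3^1* 5^( - 1)*17^( - 1) * 53^1=-159/85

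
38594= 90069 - 51475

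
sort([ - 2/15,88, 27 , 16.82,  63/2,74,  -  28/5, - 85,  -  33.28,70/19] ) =[ - 85, - 33.28,-28/5,-2/15,70/19, 16.82,27, 63/2 , 74,88 ] 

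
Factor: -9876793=-2003^1  *  4931^1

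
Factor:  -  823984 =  - 2^4*7^2*1051^1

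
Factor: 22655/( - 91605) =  - 3^( - 1 )*23^1*31^(  -  1 ) =-23/93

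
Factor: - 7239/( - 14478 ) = 1/2 = 2^( - 1 ) 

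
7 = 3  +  4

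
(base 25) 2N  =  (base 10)73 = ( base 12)61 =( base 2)1001001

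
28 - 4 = 24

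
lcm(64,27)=1728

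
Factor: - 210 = -2^1*3^1*  5^1*7^1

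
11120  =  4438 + 6682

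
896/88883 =896/88883=0.01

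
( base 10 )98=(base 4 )1202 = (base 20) 4i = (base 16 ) 62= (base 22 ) 4a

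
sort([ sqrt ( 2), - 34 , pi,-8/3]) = [  -  34,  -  8/3, sqrt ( 2 ), pi]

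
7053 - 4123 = 2930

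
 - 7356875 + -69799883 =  - 77156758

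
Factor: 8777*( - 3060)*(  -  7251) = 194744602620=2^2*3^3*5^1*17^1*67^1*131^1*2417^1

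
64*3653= 233792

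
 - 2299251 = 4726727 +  - 7025978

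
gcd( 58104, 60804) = 108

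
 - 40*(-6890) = 275600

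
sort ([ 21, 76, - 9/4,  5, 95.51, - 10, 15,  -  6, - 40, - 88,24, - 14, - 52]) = [ - 88,- 52, - 40, - 14,-10,- 6, - 9/4,5, 15,21, 24,  76,95.51 ]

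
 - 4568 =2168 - 6736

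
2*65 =130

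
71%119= 71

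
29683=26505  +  3178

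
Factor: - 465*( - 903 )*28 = 2^2*3^2 * 5^1 *7^2*31^1*43^1 = 11757060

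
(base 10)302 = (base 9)365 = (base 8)456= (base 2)100101110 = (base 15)152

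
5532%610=42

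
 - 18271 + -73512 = -91783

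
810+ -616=194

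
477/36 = 13 + 1/4 = 13.25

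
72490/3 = 24163 + 1/3=   24163.33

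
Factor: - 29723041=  - 29723041^1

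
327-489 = - 162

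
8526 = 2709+5817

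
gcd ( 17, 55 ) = 1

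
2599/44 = 2599/44 = 59.07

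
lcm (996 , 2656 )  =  7968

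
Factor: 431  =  431^1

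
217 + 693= 910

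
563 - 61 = 502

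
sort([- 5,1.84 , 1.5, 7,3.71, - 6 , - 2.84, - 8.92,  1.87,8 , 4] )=[ - 8.92, - 6, - 5, - 2.84,1.5,1.84, 1.87,3.71, 4, 7  ,  8]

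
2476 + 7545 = 10021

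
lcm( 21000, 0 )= 0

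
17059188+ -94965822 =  - 77906634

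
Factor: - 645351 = - 3^1*7^1 * 79^1*389^1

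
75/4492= 75/4492  =  0.02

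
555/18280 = 111/3656 = 0.03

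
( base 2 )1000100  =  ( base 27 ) 2E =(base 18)3e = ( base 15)48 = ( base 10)68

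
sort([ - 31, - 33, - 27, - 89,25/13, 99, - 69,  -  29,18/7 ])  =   [-89  ,-69, - 33,  -  31,- 29, - 27,25/13  ,  18/7 , 99] 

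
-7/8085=-1 + 1154/1155 = - 0.00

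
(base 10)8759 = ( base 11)6643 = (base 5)240014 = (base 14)3299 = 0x2237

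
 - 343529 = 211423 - 554952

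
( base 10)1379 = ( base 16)563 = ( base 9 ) 1802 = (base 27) 1o2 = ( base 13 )821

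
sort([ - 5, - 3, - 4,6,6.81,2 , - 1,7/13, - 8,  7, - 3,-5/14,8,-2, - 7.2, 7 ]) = [ - 8, - 7.2,-5 , - 4, - 3, - 3, - 2, - 1  , - 5/14,7/13, 2,6 , 6.81,7, 7,8 ] 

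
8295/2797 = 2 + 2701/2797 = 2.97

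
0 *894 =0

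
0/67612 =0 = 0.00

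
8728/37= 8728/37 = 235.89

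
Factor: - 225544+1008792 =783248 = 2^4*48953^1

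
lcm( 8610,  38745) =77490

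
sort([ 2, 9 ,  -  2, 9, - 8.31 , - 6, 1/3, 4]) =[ - 8.31  ,  -  6 ,-2 , 1/3,2, 4,9, 9]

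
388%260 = 128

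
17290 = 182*95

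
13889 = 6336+7553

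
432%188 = 56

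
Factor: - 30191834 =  - 2^1*59^1*331^1*773^1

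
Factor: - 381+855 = 2^1 * 3^1*79^1 = 474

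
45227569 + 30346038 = 75573607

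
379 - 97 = 282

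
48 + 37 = 85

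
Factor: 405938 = 2^1*13^2*1201^1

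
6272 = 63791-57519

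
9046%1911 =1402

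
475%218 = 39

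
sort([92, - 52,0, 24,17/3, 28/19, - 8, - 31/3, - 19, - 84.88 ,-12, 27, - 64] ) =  [ - 84.88 , - 64, - 52, - 19, - 12, - 31/3, - 8, 0, 28/19, 17/3, 24 , 27,92 ]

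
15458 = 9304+6154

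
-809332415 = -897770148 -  - 88437733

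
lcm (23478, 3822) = 164346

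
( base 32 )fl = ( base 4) 13311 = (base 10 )501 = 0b111110101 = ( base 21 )12i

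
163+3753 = 3916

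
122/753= 122/753 =0.16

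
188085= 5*37617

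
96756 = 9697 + 87059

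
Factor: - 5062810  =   - 2^1*5^1* 506281^1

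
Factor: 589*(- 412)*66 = - 16016088 = - 2^3*3^1*11^1*19^1*31^1*103^1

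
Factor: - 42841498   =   - 2^1*7^1 * 3060107^1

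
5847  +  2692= 8539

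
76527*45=3443715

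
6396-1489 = 4907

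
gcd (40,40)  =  40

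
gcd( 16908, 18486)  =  6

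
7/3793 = 7/3793 = 0.00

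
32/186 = 16/93 = 0.17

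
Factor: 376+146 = 522 = 2^1 * 3^2*29^1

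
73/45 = 1 + 28/45 = 1.62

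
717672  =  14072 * 51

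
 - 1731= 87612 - 89343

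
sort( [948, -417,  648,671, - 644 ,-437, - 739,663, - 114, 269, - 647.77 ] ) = [ - 739,-647.77,  -  644, -437, - 417, - 114, 269, 648,663 , 671, 948 ]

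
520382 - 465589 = 54793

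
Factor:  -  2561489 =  - 7^1*137^1 * 2671^1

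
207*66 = 13662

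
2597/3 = 2597/3 = 865.67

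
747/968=747/968  =  0.77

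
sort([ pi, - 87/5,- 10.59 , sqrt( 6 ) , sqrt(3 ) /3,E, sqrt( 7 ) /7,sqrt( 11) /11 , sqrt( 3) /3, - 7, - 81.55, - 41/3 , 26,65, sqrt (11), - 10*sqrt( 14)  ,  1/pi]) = [ - 81.55, - 10*sqrt ( 14), - 87/5,-41/3, - 10.59, - 7,sqrt(11) /11,  1/pi, sqrt( 7 )/7 , sqrt ( 3 )/3,sqrt(3 ) /3 , sqrt (6),E, pi, sqrt( 11),26, 65 ]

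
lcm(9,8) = 72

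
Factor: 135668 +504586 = 640254 =2^1 * 3^1*17^1* 6277^1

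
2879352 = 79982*36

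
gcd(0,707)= 707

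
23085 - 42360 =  - 19275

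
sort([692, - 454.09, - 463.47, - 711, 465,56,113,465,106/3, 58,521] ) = [ - 711, - 463.47,-454.09,106/3,56,58,113,465,465 , 521, 692 ]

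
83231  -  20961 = 62270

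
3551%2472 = 1079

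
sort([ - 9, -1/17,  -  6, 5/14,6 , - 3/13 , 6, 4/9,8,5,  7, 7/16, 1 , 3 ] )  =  [-9,-6, - 3/13, - 1/17,5/14, 7/16,4/9,1,3,5, 6, 6,7,8]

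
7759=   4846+2913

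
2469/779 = 3 + 132/779  =  3.17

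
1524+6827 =8351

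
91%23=22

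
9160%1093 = 416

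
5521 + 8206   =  13727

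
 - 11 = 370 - 381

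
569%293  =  276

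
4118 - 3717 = 401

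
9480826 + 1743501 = 11224327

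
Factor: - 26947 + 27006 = 59   =  59^1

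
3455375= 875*3949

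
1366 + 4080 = 5446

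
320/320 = 1= 1.00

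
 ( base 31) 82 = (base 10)250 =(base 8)372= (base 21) BJ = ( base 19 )D3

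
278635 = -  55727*( - 5 )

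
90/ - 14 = -7  +  4/7 = - 6.43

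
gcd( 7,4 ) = 1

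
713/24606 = 713/24606= 0.03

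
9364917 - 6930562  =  2434355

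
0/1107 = 0   =  0.00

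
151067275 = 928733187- 777665912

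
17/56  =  17/56 = 0.30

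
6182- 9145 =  - 2963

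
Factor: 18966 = 2^1*3^1* 29^1 * 109^1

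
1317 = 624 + 693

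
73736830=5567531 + 68169299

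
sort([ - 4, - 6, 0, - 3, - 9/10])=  [ - 6,  -  4, - 3,- 9/10,0]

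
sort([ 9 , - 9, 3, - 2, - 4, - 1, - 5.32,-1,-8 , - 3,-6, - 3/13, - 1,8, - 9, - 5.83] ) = [ - 9, - 9, - 8, - 6, - 5.83, - 5.32,  -  4,-3, -2, - 1, - 1, - 1, - 3/13,3,8,9 ]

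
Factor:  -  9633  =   -3^1*13^2*19^1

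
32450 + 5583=38033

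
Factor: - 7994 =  - 2^1*7^1*571^1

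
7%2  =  1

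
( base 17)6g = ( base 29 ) 42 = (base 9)141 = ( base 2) 1110110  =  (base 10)118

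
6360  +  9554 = 15914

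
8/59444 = 2/14861 = 0.00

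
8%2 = 0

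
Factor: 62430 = 2^1*3^1*5^1*2081^1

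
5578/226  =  24 + 77/113 = 24.68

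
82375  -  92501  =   - 10126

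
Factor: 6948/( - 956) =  - 3^2*193^1*239^( - 1) = -  1737/239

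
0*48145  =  0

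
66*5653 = 373098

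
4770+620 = 5390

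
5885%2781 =323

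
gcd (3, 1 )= 1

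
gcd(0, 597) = 597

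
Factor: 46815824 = 2^4 * 11^1 *17^1*15647^1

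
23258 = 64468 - 41210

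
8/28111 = 8/28111 = 0.00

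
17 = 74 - 57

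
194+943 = 1137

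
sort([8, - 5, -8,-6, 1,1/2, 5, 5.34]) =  [-8, - 6, - 5,1/2, 1,5, 5.34,  8]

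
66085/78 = 847 + 19/78 = 847.24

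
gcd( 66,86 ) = 2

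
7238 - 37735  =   - 30497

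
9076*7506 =68124456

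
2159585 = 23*93895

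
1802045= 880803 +921242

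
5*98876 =494380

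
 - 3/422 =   -  1+419/422= - 0.01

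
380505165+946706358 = 1327211523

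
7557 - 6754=803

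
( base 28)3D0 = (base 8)5234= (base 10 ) 2716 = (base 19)79i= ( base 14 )dc0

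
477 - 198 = 279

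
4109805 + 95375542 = 99485347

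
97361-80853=16508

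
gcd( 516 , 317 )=1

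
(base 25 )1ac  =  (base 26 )183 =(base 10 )887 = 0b1101110111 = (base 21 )205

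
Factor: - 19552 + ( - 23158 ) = -2^1*5^1*4271^1 = - 42710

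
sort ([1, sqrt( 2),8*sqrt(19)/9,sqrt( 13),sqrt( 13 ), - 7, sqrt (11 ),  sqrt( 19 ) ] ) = [ - 7 , 1, sqrt ( 2), sqrt(11 ),sqrt ( 13 ),sqrt( 13), 8*sqrt(19 )/9, sqrt( 19) ]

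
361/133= 19/7=2.71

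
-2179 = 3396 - 5575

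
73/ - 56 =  - 73/56  =  -1.30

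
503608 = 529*952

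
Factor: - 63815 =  - 5^1*12763^1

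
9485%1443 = 827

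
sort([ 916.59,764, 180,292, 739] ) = [180, 292,739, 764,916.59]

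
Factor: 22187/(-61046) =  - 2^( - 1 )*11^1*131^( - 1)*233^(-1)*2017^1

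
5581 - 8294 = -2713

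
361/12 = 30 + 1/12 = 30.08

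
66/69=22/23 = 0.96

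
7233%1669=557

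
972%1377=972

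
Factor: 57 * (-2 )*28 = -3192=-2^3 *3^1*7^1 * 19^1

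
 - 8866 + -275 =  - 9141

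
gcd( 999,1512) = 27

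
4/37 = 4/37 =0.11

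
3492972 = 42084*83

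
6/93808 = 3/46904  =  0.00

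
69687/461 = 69687/461 = 151.16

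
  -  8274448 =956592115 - 964866563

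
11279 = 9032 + 2247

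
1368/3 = 456 = 456.00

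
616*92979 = 57275064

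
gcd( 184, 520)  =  8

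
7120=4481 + 2639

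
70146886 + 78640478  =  148787364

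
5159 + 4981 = 10140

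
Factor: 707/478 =2^( - 1)*7^1*101^1*239^( - 1)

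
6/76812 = 1/12802 = 0.00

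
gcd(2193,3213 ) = 51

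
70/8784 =35/4392 = 0.01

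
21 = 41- 20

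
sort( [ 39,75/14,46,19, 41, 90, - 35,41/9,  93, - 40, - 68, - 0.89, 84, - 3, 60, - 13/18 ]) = [ - 68, - 40, - 35, - 3, - 0.89, - 13/18,41/9,75/14,19,39,41,46, 60,84,90,93]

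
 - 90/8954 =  - 45/4477= - 0.01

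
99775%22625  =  9275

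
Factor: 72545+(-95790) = -5^1 * 4649^1=-23245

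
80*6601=528080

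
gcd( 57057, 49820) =1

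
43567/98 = 43567/98 = 444.56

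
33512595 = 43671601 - 10159006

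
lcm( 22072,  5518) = 22072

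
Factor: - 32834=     -  2^1 * 16417^1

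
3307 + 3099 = 6406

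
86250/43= 2005 + 35/43 = 2005.81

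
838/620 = 419/310= 1.35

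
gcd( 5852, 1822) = 2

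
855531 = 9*95059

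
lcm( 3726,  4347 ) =26082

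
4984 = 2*2492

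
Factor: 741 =3^1*13^1*19^1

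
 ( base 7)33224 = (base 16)209c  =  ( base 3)102110012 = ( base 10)8348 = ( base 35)6si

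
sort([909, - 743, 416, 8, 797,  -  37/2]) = [ - 743, - 37/2,  8, 416,  797,909]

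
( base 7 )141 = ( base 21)3f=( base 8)116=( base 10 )78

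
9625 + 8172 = 17797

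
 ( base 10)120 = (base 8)170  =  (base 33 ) 3l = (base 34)3I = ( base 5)440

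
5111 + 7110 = 12221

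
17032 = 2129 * 8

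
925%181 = 20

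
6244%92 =80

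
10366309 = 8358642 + 2007667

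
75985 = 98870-22885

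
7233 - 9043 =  - 1810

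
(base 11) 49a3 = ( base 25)ab1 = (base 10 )6526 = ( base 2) 1100101111110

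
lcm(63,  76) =4788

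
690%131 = 35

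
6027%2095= 1837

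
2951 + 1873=4824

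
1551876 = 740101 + 811775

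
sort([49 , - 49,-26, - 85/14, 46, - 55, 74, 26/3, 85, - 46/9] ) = [ - 55, - 49, - 26, - 85/14, - 46/9,26/3,46, 49, 74 , 85 ] 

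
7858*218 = 1713044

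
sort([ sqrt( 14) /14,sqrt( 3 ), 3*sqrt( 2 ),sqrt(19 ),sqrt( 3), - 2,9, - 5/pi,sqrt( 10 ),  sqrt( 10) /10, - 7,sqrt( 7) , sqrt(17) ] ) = [ - 7, - 2,-5/pi , sqrt( 14 ) /14 , sqrt( 10) /10, sqrt( 3 ),  sqrt(3),sqrt ( 7 ),sqrt(10 ),sqrt( 17 ), 3*sqrt(2), sqrt ( 19), 9 ] 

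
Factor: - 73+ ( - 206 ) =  - 3^2 * 31^1 =-279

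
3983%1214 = 341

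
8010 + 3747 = 11757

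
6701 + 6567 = 13268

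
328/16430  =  164/8215 = 0.02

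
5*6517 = 32585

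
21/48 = 7/16 = 0.44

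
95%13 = 4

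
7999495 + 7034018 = 15033513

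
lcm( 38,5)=190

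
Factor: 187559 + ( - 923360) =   -  735801 = - 3^1*11^2*2027^1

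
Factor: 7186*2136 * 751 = 2^4*3^1*89^1*751^1*3593^1  =  11527321296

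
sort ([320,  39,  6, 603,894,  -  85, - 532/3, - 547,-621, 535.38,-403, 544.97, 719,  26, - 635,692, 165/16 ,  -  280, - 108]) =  [ - 635, - 621,-547,-403,  -  280,  -  532/3,- 108, - 85, 6,  165/16, 26, 39, 320, 535.38, 544.97,  603,  692, 719, 894]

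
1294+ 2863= 4157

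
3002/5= 600+2/5= 600.40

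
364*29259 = 10650276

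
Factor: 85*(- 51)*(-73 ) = 3^1*5^1 * 17^2*73^1 =316455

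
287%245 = 42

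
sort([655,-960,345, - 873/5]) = [ - 960, - 873/5, 345,  655]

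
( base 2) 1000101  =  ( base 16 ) 45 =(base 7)126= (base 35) 1Y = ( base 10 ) 69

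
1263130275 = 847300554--415829721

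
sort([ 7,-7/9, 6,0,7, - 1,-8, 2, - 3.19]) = [ - 8,-3.19,-1,  -  7/9,  0,2,6,  7,7]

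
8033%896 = 865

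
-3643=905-4548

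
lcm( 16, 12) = 48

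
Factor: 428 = 2^2*107^1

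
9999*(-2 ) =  - 19998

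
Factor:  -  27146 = -2^1*7^2*277^1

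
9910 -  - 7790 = 17700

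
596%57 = 26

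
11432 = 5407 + 6025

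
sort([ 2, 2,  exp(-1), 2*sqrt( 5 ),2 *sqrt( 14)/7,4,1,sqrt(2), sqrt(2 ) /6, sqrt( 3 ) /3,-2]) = [ - 2, sqrt ( 2 )/6, exp(-1 ), sqrt(3) /3 , 1,2*sqrt(14)/7, sqrt (2), 2,2 , 4, 2*sqrt(5 ) ]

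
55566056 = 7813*7112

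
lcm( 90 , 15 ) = 90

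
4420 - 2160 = 2260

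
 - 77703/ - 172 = 77703/172=451.76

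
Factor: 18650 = 2^1 *5^2*373^1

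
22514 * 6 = 135084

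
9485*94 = 891590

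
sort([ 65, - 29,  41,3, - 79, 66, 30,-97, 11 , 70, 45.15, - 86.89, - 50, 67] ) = [ - 97 , - 86.89, - 79, - 50, - 29, 3, 11, 30, 41, 45.15,65, 66,67, 70 ]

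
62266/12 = 5188 + 5/6 = 5188.83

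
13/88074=13/88074 = 0.00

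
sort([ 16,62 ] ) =[ 16 , 62] 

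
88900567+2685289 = 91585856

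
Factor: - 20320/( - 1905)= 2^5 *3^ (-1) = 32/3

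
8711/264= 32 + 263/264=33.00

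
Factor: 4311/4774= 2^( - 1 ) * 3^2*7^(-1 )*11^ (- 1 ) *31^( - 1)*479^1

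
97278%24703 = 23169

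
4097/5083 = 241/299 = 0.81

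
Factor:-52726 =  - 2^1*41^1*643^1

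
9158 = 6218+2940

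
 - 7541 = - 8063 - -522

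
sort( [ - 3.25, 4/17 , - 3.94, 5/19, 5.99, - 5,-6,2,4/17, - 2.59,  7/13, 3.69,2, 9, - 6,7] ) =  [ - 6, - 6, - 5, - 3.94, - 3.25,-2.59, 4/17, 4/17, 5/19, 7/13,2, 2,3.69 , 5.99, 7,  9 ]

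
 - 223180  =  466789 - 689969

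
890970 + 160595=1051565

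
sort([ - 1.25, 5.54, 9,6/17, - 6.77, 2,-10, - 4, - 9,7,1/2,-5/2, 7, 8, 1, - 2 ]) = [ - 10, - 9, - 6.77, - 4, - 5/2, - 2,-1.25 , 6/17, 1/2, 1, 2,  5.54, 7, 7, 8,9 ]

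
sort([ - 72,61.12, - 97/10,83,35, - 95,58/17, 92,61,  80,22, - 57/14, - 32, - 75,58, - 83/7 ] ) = [ - 95 , -75, - 72, - 32,  -  83/7, - 97/10, - 57/14,  58/17,22,35,58,61,61.12,80,83 , 92] 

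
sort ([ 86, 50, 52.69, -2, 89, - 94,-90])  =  [-94,  -  90, - 2,  50,52.69, 86,89 ]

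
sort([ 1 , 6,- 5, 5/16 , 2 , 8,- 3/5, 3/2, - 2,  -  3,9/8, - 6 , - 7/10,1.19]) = [ - 6, - 5, - 3,-2,-7/10,-3/5, 5/16, 1,9/8, 1.19,3/2,2, 6 , 8]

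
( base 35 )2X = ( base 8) 147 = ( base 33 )34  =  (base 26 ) 3P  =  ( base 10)103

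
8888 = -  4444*(-2 )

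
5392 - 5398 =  - 6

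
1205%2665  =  1205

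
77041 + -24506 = 52535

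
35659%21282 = 14377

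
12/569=12/569 = 0.02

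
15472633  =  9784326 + 5688307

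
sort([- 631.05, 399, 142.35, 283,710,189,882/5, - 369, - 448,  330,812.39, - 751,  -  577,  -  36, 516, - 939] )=[ - 939,- 751,-631.05, - 577, -448, - 369, - 36,142.35, 882/5,189, 283,  330, 399,516,710, 812.39 ]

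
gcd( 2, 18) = 2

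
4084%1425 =1234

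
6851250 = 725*9450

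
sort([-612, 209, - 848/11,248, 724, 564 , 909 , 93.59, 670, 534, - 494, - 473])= [-612, - 494, - 473, - 848/11,  93.59,  209,248, 534, 564,670, 724,909]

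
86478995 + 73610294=160089289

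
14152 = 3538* 4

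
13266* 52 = 689832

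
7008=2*3504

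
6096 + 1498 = 7594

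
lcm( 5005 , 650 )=50050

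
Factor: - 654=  -2^1*3^1*109^1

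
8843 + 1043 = 9886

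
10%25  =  10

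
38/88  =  19/44 = 0.43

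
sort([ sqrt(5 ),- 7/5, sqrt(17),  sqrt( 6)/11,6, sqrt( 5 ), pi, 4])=[ - 7/5 , sqrt( 6)/11, sqrt(5 ), sqrt (5), pi,4,sqrt( 17 ),6]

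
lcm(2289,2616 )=18312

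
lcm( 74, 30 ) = 1110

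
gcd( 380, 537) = 1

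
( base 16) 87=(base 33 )43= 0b10000111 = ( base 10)135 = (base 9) 160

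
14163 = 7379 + 6784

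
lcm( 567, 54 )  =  1134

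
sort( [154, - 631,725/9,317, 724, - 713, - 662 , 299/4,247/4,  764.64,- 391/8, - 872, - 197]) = [-872, - 713, - 662, - 631 ,-197, - 391/8 , 247/4,299/4,725/9,154,317, 724,764.64]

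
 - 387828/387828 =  - 1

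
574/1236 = 287/618 = 0.46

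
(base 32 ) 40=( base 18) 72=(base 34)3Q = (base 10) 128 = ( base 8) 200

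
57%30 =27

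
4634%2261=112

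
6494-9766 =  - 3272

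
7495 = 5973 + 1522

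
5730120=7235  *792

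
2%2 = 0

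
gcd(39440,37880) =40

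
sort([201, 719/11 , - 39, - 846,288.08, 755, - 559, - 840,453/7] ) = [ - 846, - 840, - 559, -39, 453/7,719/11,201, 288.08,  755 ]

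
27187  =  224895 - 197708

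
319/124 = 319/124 = 2.57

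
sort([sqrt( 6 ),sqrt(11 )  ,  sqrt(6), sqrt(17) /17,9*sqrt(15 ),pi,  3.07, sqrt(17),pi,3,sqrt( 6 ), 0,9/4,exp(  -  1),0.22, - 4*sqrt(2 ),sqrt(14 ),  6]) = [ - 4*sqrt ( 2 ), 0,0.22,  sqrt ( 17)/17,exp( -1), 9/4, sqrt( 6),sqrt( 6 ),sqrt( 6),3, 3.07,pi,pi,sqrt(11 ),sqrt( 14 )  ,  sqrt( 17),6,9*sqrt ( 15) ] 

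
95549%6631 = 2715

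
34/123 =34/123 = 0.28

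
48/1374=8/229 = 0.03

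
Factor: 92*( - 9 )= -2^2*3^2*23^1 = - 828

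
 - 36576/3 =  -12192  =  - 12192.00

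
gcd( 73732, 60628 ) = 4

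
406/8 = 50 + 3/4 = 50.75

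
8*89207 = 713656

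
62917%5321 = 4386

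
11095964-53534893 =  - 42438929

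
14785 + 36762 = 51547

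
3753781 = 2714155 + 1039626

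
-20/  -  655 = 4/131  =  0.03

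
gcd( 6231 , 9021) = 93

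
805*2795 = 2249975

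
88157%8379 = 4367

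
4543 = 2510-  -2033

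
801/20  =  40 + 1/20=40.05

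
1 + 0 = 1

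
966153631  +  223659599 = 1189813230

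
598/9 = 598/9 = 66.44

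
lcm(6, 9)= 18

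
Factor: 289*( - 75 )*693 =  - 15020775 = - 3^3 *5^2*7^1*11^1 * 17^2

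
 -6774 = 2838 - 9612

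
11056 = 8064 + 2992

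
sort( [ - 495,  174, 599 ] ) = [ - 495, 174,599 ]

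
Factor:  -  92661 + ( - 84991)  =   - 2^2*23^1*1931^1 = - 177652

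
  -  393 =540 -933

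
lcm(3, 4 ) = 12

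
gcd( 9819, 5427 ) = 9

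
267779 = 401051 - 133272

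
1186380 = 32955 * 36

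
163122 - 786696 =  -623574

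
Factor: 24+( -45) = -3^1*7^1 = - 21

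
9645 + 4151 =13796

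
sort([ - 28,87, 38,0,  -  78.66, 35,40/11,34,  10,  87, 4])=[  -  78.66, - 28,0,40/11,4, 10 , 34,35,38, 87,87]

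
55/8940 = 11/1788 = 0.01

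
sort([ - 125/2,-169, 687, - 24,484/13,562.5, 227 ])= [ - 169, - 125/2, - 24,484/13, 227,562.5, 687]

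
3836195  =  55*69749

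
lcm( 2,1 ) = 2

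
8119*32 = 259808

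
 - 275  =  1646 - 1921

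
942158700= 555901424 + 386257276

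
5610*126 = 706860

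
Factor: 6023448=2^3*3^2*269^1*311^1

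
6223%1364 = 767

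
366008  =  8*45751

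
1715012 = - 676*( - 2537) 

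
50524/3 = 16841 + 1/3 = 16841.33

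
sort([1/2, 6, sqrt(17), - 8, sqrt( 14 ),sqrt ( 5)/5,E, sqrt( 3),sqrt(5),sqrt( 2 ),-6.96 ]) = [ - 8, - 6.96,sqrt (5 ) /5,1/2, sqrt (2), sqrt(3),sqrt( 5),  E,sqrt ( 14), sqrt(17), 6]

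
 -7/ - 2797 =7/2797 = 0.00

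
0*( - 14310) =0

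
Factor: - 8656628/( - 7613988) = 2164157/1903497 = 3^ ( - 1)*19^1*113903^1*634499^ ( - 1)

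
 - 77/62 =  - 77/62 = - 1.24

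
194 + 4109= 4303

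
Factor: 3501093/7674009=7^(  -  1)*29^ ( - 1)*337^1*3463^1*12601^( - 1 ) =1167031/2558003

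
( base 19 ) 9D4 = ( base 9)4718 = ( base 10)3500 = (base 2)110110101100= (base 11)26A2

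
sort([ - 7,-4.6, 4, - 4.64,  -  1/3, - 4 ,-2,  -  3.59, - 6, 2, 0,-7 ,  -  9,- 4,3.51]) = [ - 9,- 7,-7, - 6, - 4.64, - 4.6, - 4, - 4,  -  3.59, - 2,-1/3, 0,  2, 3.51,4]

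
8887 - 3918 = 4969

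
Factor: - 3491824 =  - 2^4 * 7^1*31177^1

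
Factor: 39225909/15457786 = 2^( - 1)*3^1*37^( - 1)*208889^(-1)*13075303^1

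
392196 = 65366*6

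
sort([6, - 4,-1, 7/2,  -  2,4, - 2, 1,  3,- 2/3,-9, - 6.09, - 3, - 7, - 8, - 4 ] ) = [ - 9, - 8, - 7, - 6.09,-4, - 4, - 3,-2 ,-2,  -  1, - 2/3, 1,3,7/2,4,  6]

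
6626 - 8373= - 1747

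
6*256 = 1536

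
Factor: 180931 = 17^1 * 29^1 *367^1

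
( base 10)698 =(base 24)152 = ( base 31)MG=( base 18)22e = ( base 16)2ba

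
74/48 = 37/24= 1.54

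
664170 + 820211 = 1484381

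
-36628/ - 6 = 6104 + 2/3 = 6104.67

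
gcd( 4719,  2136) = 3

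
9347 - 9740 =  - 393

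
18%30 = 18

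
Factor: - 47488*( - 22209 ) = 1054660992= 2^7*3^1*7^1*11^1*53^1 * 673^1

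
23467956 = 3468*6767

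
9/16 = 9/16  =  0.56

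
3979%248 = 11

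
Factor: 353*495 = 174735 = 3^2*5^1*11^1*353^1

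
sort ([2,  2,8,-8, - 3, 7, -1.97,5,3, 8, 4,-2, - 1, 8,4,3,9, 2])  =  [ -8, - 3,-2,-1.97, - 1, 2, 2, 2,  3, 3,4,4, 5 , 7, 8, 8, 8,  9 ]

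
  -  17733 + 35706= 17973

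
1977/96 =659/32 = 20.59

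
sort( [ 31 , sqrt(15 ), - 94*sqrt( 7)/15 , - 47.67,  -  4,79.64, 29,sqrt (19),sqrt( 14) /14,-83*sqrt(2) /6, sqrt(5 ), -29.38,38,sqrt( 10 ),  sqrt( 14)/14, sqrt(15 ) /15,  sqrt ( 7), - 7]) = [  -  47.67, - 29.38, - 83*sqrt (2)/6, - 94  *  sqrt(7 ) /15, - 7, - 4,sqrt( 15)/15, sqrt( 14 ) /14,sqrt( 14)/14 , sqrt(5),sqrt( 7),sqrt(10),sqrt( 15 ),sqrt( 19 ),29,31,38, 79.64 ] 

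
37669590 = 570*66087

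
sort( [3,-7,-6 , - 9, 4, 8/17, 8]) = [ - 9,- 7 , - 6, 8/17,  3,4,8]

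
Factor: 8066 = 2^1 * 37^1*109^1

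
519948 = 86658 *6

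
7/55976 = 7/55976 = 0.00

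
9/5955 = 3/1985 =0.00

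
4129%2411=1718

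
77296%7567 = 1626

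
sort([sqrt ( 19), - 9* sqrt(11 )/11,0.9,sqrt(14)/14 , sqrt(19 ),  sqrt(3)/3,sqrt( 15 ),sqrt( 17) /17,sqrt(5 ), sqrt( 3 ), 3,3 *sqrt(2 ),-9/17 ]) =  [ - 9*sqrt(11 )/11, - 9/17,sqrt(17)/17,sqrt(14 )/14,  sqrt (3 )/3,0.9, sqrt( 3),sqrt(5),3,sqrt(15 ),3*sqrt(2), sqrt( 19),sqrt( 19 )]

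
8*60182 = 481456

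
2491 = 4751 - 2260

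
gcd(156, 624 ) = 156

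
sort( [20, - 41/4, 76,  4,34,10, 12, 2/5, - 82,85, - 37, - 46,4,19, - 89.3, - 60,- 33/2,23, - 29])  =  [ - 89.3, - 82, - 60, - 46, - 37, - 29, - 33/2 , - 41/4,2/5,4, 4,10, 12,19,20, 23,34,76, 85]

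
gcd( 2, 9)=1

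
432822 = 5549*78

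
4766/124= 2383/62=38.44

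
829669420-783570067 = 46099353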